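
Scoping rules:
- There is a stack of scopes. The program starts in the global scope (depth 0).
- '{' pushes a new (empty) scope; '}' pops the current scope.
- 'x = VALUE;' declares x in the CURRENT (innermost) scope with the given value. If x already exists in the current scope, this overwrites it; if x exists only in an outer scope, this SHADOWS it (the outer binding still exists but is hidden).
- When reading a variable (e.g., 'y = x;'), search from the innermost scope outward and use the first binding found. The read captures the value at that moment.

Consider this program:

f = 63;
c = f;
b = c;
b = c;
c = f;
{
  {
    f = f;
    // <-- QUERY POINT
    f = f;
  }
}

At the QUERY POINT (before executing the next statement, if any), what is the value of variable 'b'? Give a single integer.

Answer: 63

Derivation:
Step 1: declare f=63 at depth 0
Step 2: declare c=(read f)=63 at depth 0
Step 3: declare b=(read c)=63 at depth 0
Step 4: declare b=(read c)=63 at depth 0
Step 5: declare c=(read f)=63 at depth 0
Step 6: enter scope (depth=1)
Step 7: enter scope (depth=2)
Step 8: declare f=(read f)=63 at depth 2
Visible at query point: b=63 c=63 f=63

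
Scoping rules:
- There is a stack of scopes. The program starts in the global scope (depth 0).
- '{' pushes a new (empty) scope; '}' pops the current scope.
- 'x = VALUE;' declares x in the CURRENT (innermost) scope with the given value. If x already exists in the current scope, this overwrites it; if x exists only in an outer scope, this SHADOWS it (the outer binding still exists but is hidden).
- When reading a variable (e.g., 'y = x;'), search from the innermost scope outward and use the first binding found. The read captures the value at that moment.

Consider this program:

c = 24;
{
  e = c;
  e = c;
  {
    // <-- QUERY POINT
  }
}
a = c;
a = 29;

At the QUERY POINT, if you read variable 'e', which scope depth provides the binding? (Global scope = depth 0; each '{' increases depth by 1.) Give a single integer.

Step 1: declare c=24 at depth 0
Step 2: enter scope (depth=1)
Step 3: declare e=(read c)=24 at depth 1
Step 4: declare e=(read c)=24 at depth 1
Step 5: enter scope (depth=2)
Visible at query point: c=24 e=24

Answer: 1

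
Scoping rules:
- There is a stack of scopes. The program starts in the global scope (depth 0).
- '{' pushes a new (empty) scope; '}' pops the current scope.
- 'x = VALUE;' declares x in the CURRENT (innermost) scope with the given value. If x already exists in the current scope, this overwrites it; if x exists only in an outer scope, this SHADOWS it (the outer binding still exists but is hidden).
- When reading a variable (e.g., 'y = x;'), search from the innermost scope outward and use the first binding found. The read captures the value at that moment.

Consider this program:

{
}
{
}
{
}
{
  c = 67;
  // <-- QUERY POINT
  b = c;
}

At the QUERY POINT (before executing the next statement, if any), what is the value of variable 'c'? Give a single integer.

Step 1: enter scope (depth=1)
Step 2: exit scope (depth=0)
Step 3: enter scope (depth=1)
Step 4: exit scope (depth=0)
Step 5: enter scope (depth=1)
Step 6: exit scope (depth=0)
Step 7: enter scope (depth=1)
Step 8: declare c=67 at depth 1
Visible at query point: c=67

Answer: 67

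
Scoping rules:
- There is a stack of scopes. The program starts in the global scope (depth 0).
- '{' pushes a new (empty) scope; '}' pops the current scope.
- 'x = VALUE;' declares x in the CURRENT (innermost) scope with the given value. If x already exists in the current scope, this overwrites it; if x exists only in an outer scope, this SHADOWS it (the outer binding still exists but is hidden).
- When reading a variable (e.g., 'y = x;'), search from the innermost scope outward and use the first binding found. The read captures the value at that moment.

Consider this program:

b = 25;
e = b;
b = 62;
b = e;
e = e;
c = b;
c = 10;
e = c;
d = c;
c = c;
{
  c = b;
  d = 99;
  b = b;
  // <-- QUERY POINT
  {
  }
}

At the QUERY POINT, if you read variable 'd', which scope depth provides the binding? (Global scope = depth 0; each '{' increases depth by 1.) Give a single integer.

Step 1: declare b=25 at depth 0
Step 2: declare e=(read b)=25 at depth 0
Step 3: declare b=62 at depth 0
Step 4: declare b=(read e)=25 at depth 0
Step 5: declare e=(read e)=25 at depth 0
Step 6: declare c=(read b)=25 at depth 0
Step 7: declare c=10 at depth 0
Step 8: declare e=(read c)=10 at depth 0
Step 9: declare d=(read c)=10 at depth 0
Step 10: declare c=(read c)=10 at depth 0
Step 11: enter scope (depth=1)
Step 12: declare c=(read b)=25 at depth 1
Step 13: declare d=99 at depth 1
Step 14: declare b=(read b)=25 at depth 1
Visible at query point: b=25 c=25 d=99 e=10

Answer: 1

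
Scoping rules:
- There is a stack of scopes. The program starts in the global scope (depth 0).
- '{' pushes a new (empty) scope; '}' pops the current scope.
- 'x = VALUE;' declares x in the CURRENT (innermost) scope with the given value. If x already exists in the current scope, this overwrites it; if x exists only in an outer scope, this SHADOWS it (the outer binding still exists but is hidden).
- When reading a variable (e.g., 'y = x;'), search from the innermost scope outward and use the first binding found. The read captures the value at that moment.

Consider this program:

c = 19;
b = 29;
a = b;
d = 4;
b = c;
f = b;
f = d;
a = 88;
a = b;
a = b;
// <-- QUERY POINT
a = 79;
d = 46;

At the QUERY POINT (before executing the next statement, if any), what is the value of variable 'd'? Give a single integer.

Answer: 4

Derivation:
Step 1: declare c=19 at depth 0
Step 2: declare b=29 at depth 0
Step 3: declare a=(read b)=29 at depth 0
Step 4: declare d=4 at depth 0
Step 5: declare b=(read c)=19 at depth 0
Step 6: declare f=(read b)=19 at depth 0
Step 7: declare f=(read d)=4 at depth 0
Step 8: declare a=88 at depth 0
Step 9: declare a=(read b)=19 at depth 0
Step 10: declare a=(read b)=19 at depth 0
Visible at query point: a=19 b=19 c=19 d=4 f=4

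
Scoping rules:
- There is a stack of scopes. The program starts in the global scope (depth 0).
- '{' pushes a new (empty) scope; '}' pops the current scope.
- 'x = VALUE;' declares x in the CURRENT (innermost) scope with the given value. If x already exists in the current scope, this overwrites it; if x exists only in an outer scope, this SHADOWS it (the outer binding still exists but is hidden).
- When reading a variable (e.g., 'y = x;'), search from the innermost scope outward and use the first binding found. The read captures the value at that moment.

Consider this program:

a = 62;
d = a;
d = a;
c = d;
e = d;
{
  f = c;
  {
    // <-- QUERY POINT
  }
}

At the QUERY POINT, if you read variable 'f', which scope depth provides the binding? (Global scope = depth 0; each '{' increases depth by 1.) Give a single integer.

Answer: 1

Derivation:
Step 1: declare a=62 at depth 0
Step 2: declare d=(read a)=62 at depth 0
Step 3: declare d=(read a)=62 at depth 0
Step 4: declare c=(read d)=62 at depth 0
Step 5: declare e=(read d)=62 at depth 0
Step 6: enter scope (depth=1)
Step 7: declare f=(read c)=62 at depth 1
Step 8: enter scope (depth=2)
Visible at query point: a=62 c=62 d=62 e=62 f=62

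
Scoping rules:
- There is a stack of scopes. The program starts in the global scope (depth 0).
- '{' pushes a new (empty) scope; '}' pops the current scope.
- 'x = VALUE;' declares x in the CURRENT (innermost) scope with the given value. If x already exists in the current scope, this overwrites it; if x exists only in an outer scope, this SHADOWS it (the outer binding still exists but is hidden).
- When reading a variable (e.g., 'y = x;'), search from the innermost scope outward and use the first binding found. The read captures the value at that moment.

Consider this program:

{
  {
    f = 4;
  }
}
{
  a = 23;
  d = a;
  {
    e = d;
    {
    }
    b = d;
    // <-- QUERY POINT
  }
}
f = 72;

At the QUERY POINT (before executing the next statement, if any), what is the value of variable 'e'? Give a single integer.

Answer: 23

Derivation:
Step 1: enter scope (depth=1)
Step 2: enter scope (depth=2)
Step 3: declare f=4 at depth 2
Step 4: exit scope (depth=1)
Step 5: exit scope (depth=0)
Step 6: enter scope (depth=1)
Step 7: declare a=23 at depth 1
Step 8: declare d=(read a)=23 at depth 1
Step 9: enter scope (depth=2)
Step 10: declare e=(read d)=23 at depth 2
Step 11: enter scope (depth=3)
Step 12: exit scope (depth=2)
Step 13: declare b=(read d)=23 at depth 2
Visible at query point: a=23 b=23 d=23 e=23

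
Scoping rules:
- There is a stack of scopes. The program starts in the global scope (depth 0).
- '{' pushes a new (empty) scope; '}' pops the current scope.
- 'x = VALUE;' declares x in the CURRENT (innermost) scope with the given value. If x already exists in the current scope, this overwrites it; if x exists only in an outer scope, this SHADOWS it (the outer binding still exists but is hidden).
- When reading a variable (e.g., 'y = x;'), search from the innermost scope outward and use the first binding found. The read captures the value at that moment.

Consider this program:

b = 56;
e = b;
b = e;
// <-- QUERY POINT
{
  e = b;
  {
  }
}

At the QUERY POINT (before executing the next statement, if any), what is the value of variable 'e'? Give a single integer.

Answer: 56

Derivation:
Step 1: declare b=56 at depth 0
Step 2: declare e=(read b)=56 at depth 0
Step 3: declare b=(read e)=56 at depth 0
Visible at query point: b=56 e=56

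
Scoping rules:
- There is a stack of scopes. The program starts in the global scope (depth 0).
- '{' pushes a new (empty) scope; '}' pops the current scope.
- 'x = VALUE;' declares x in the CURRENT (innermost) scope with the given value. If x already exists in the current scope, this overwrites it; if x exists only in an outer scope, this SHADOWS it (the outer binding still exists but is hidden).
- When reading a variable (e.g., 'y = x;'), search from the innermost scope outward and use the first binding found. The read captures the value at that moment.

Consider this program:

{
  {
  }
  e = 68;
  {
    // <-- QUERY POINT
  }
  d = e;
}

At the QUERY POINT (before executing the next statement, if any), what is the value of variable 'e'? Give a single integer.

Step 1: enter scope (depth=1)
Step 2: enter scope (depth=2)
Step 3: exit scope (depth=1)
Step 4: declare e=68 at depth 1
Step 5: enter scope (depth=2)
Visible at query point: e=68

Answer: 68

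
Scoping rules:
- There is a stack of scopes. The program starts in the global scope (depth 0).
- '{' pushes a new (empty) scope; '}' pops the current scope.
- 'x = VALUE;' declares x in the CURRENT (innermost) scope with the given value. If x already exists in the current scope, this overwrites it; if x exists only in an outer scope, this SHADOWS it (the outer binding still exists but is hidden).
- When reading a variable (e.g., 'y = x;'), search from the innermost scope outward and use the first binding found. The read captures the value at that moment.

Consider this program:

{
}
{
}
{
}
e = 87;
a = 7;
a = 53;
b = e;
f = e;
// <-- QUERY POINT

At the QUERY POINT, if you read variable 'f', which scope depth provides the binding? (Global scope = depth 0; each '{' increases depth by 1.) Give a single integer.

Answer: 0

Derivation:
Step 1: enter scope (depth=1)
Step 2: exit scope (depth=0)
Step 3: enter scope (depth=1)
Step 4: exit scope (depth=0)
Step 5: enter scope (depth=1)
Step 6: exit scope (depth=0)
Step 7: declare e=87 at depth 0
Step 8: declare a=7 at depth 0
Step 9: declare a=53 at depth 0
Step 10: declare b=(read e)=87 at depth 0
Step 11: declare f=(read e)=87 at depth 0
Visible at query point: a=53 b=87 e=87 f=87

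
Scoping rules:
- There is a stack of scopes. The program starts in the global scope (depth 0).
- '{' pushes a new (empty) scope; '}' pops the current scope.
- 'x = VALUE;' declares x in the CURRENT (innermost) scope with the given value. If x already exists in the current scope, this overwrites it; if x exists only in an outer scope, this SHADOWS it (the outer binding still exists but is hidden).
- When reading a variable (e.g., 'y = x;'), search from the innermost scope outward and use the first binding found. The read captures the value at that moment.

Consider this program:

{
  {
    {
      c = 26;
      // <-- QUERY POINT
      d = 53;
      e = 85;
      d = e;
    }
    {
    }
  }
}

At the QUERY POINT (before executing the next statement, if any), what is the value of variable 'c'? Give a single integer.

Answer: 26

Derivation:
Step 1: enter scope (depth=1)
Step 2: enter scope (depth=2)
Step 3: enter scope (depth=3)
Step 4: declare c=26 at depth 3
Visible at query point: c=26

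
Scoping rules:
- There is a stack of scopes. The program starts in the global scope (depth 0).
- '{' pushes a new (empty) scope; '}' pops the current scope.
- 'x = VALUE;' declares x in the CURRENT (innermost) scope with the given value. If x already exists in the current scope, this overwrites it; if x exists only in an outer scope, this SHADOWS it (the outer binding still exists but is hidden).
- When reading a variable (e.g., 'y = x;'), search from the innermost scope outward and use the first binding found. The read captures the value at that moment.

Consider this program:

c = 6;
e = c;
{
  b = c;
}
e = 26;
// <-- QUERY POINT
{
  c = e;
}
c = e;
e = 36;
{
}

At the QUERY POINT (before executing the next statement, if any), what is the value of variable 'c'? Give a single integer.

Answer: 6

Derivation:
Step 1: declare c=6 at depth 0
Step 2: declare e=(read c)=6 at depth 0
Step 3: enter scope (depth=1)
Step 4: declare b=(read c)=6 at depth 1
Step 5: exit scope (depth=0)
Step 6: declare e=26 at depth 0
Visible at query point: c=6 e=26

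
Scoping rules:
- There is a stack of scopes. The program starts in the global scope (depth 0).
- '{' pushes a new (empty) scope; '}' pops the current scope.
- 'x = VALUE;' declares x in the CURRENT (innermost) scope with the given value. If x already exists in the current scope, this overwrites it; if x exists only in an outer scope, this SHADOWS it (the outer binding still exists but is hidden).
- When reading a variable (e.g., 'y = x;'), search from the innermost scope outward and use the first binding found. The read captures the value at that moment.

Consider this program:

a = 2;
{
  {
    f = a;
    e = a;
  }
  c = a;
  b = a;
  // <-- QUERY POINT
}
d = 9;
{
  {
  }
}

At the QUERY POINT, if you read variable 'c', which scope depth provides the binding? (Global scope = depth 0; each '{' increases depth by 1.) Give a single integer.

Answer: 1

Derivation:
Step 1: declare a=2 at depth 0
Step 2: enter scope (depth=1)
Step 3: enter scope (depth=2)
Step 4: declare f=(read a)=2 at depth 2
Step 5: declare e=(read a)=2 at depth 2
Step 6: exit scope (depth=1)
Step 7: declare c=(read a)=2 at depth 1
Step 8: declare b=(read a)=2 at depth 1
Visible at query point: a=2 b=2 c=2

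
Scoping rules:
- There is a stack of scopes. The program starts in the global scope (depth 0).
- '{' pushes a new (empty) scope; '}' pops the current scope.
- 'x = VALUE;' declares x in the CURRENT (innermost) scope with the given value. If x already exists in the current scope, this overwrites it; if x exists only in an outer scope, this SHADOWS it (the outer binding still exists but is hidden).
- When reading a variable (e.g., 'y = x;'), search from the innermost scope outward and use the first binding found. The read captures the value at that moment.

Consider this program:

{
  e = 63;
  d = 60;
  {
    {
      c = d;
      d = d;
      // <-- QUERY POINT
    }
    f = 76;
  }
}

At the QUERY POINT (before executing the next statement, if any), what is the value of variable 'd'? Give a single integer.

Answer: 60

Derivation:
Step 1: enter scope (depth=1)
Step 2: declare e=63 at depth 1
Step 3: declare d=60 at depth 1
Step 4: enter scope (depth=2)
Step 5: enter scope (depth=3)
Step 6: declare c=(read d)=60 at depth 3
Step 7: declare d=(read d)=60 at depth 3
Visible at query point: c=60 d=60 e=63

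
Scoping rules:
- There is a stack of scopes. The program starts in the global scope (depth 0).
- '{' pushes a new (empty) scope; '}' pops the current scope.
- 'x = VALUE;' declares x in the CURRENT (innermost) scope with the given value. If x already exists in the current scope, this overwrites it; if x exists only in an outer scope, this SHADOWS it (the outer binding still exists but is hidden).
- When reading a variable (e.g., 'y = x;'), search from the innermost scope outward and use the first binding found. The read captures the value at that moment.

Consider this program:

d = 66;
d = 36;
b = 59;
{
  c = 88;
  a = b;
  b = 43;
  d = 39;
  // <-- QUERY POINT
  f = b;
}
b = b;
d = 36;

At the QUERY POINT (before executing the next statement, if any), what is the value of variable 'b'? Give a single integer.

Answer: 43

Derivation:
Step 1: declare d=66 at depth 0
Step 2: declare d=36 at depth 0
Step 3: declare b=59 at depth 0
Step 4: enter scope (depth=1)
Step 5: declare c=88 at depth 1
Step 6: declare a=(read b)=59 at depth 1
Step 7: declare b=43 at depth 1
Step 8: declare d=39 at depth 1
Visible at query point: a=59 b=43 c=88 d=39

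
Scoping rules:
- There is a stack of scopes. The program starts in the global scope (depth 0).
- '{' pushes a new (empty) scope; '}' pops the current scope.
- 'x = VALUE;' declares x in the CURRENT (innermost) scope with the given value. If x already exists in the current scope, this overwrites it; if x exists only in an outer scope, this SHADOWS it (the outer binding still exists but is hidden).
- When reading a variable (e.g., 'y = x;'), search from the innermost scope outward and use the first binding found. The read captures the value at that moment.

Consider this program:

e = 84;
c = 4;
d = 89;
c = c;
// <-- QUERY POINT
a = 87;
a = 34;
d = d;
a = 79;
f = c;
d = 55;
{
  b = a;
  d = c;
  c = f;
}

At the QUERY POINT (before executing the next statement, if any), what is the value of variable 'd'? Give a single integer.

Step 1: declare e=84 at depth 0
Step 2: declare c=4 at depth 0
Step 3: declare d=89 at depth 0
Step 4: declare c=(read c)=4 at depth 0
Visible at query point: c=4 d=89 e=84

Answer: 89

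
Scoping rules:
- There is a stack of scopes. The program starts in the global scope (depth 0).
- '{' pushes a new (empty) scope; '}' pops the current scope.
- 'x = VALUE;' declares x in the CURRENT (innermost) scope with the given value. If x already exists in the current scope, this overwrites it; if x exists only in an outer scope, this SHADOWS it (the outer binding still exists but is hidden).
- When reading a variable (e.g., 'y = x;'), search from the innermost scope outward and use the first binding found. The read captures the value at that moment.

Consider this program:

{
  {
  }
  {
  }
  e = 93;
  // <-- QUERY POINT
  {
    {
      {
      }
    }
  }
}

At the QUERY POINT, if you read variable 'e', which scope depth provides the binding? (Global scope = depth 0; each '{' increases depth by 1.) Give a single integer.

Step 1: enter scope (depth=1)
Step 2: enter scope (depth=2)
Step 3: exit scope (depth=1)
Step 4: enter scope (depth=2)
Step 5: exit scope (depth=1)
Step 6: declare e=93 at depth 1
Visible at query point: e=93

Answer: 1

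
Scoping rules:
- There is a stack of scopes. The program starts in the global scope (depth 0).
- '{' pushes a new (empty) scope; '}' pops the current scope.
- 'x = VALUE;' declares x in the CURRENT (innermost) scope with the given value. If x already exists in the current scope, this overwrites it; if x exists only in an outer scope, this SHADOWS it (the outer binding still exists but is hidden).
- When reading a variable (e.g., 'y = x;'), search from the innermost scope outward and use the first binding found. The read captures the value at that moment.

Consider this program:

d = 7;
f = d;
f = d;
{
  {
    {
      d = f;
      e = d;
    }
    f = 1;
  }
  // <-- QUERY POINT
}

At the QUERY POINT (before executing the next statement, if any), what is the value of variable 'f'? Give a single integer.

Answer: 7

Derivation:
Step 1: declare d=7 at depth 0
Step 2: declare f=(read d)=7 at depth 0
Step 3: declare f=(read d)=7 at depth 0
Step 4: enter scope (depth=1)
Step 5: enter scope (depth=2)
Step 6: enter scope (depth=3)
Step 7: declare d=(read f)=7 at depth 3
Step 8: declare e=(read d)=7 at depth 3
Step 9: exit scope (depth=2)
Step 10: declare f=1 at depth 2
Step 11: exit scope (depth=1)
Visible at query point: d=7 f=7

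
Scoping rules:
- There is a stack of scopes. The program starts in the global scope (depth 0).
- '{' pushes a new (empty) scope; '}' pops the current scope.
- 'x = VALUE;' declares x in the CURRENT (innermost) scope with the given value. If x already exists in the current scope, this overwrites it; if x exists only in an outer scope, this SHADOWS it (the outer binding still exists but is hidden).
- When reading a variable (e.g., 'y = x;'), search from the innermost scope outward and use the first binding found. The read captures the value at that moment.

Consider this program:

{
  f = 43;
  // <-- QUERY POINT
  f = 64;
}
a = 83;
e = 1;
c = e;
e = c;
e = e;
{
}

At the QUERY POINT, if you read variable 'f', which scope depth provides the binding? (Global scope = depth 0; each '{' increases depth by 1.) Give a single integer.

Answer: 1

Derivation:
Step 1: enter scope (depth=1)
Step 2: declare f=43 at depth 1
Visible at query point: f=43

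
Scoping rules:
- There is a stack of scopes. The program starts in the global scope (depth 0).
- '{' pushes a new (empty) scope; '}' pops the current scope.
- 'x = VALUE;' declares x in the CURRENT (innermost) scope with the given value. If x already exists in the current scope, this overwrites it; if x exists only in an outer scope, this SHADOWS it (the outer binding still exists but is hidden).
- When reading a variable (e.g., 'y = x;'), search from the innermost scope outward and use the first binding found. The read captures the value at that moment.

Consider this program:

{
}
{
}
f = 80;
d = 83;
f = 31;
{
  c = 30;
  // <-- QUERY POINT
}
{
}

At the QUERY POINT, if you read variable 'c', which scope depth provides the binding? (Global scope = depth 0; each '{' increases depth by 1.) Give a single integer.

Step 1: enter scope (depth=1)
Step 2: exit scope (depth=0)
Step 3: enter scope (depth=1)
Step 4: exit scope (depth=0)
Step 5: declare f=80 at depth 0
Step 6: declare d=83 at depth 0
Step 7: declare f=31 at depth 0
Step 8: enter scope (depth=1)
Step 9: declare c=30 at depth 1
Visible at query point: c=30 d=83 f=31

Answer: 1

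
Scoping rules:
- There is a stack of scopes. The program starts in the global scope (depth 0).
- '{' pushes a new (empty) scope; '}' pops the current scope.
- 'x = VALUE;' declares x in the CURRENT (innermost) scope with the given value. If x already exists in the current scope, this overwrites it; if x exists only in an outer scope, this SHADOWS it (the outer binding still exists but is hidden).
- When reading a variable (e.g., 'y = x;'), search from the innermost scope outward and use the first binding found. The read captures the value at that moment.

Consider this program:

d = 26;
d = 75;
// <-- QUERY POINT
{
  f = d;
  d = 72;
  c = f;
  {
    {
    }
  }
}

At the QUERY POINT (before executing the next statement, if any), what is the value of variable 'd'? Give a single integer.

Answer: 75

Derivation:
Step 1: declare d=26 at depth 0
Step 2: declare d=75 at depth 0
Visible at query point: d=75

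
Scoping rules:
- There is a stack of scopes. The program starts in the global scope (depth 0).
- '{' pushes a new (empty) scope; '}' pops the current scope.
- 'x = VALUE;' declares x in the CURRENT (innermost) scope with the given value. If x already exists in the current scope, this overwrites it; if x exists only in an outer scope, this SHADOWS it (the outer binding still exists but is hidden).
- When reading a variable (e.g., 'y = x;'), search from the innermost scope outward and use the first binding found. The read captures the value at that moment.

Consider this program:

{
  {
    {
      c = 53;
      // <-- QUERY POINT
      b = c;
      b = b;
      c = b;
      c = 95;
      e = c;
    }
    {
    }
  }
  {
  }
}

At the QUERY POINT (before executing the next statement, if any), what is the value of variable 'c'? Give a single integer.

Step 1: enter scope (depth=1)
Step 2: enter scope (depth=2)
Step 3: enter scope (depth=3)
Step 4: declare c=53 at depth 3
Visible at query point: c=53

Answer: 53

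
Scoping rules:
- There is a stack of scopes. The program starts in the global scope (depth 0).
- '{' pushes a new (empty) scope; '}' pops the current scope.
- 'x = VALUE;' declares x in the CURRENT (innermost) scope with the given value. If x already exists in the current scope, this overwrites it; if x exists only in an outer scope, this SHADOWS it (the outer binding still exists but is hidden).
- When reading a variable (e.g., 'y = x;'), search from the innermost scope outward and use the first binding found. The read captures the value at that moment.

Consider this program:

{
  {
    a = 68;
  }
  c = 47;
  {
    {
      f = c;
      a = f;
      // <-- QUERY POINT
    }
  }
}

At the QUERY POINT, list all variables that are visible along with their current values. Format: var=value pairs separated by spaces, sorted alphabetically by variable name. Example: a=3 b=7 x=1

Answer: a=47 c=47 f=47

Derivation:
Step 1: enter scope (depth=1)
Step 2: enter scope (depth=2)
Step 3: declare a=68 at depth 2
Step 4: exit scope (depth=1)
Step 5: declare c=47 at depth 1
Step 6: enter scope (depth=2)
Step 7: enter scope (depth=3)
Step 8: declare f=(read c)=47 at depth 3
Step 9: declare a=(read f)=47 at depth 3
Visible at query point: a=47 c=47 f=47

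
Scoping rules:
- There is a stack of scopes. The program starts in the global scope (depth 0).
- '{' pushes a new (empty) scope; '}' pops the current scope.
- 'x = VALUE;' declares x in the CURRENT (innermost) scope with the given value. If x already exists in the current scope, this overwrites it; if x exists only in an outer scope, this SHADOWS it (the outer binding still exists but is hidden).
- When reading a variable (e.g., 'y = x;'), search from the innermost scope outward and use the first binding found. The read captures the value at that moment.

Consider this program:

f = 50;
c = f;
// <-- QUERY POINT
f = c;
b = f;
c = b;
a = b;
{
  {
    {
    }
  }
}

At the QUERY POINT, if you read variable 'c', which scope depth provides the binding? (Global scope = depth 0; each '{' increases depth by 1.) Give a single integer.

Step 1: declare f=50 at depth 0
Step 2: declare c=(read f)=50 at depth 0
Visible at query point: c=50 f=50

Answer: 0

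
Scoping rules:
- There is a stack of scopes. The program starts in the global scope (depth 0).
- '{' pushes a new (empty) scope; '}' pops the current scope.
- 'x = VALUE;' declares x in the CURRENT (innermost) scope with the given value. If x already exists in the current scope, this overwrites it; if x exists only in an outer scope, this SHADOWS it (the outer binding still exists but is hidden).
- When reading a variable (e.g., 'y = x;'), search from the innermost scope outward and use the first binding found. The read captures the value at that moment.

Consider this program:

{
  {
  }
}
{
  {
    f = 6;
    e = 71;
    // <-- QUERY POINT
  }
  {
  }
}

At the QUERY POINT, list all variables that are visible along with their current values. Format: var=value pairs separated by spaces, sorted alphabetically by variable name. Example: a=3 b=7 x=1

Answer: e=71 f=6

Derivation:
Step 1: enter scope (depth=1)
Step 2: enter scope (depth=2)
Step 3: exit scope (depth=1)
Step 4: exit scope (depth=0)
Step 5: enter scope (depth=1)
Step 6: enter scope (depth=2)
Step 7: declare f=6 at depth 2
Step 8: declare e=71 at depth 2
Visible at query point: e=71 f=6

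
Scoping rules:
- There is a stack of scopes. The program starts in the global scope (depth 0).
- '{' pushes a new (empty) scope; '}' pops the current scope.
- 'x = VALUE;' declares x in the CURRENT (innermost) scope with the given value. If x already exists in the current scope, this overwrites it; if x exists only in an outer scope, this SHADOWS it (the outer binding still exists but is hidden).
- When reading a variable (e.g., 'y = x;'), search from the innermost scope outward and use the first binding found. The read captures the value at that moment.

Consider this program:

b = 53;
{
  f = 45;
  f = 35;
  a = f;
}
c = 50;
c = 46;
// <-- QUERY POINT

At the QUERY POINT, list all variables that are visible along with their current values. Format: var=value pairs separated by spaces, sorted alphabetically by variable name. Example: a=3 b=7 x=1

Answer: b=53 c=46

Derivation:
Step 1: declare b=53 at depth 0
Step 2: enter scope (depth=1)
Step 3: declare f=45 at depth 1
Step 4: declare f=35 at depth 1
Step 5: declare a=(read f)=35 at depth 1
Step 6: exit scope (depth=0)
Step 7: declare c=50 at depth 0
Step 8: declare c=46 at depth 0
Visible at query point: b=53 c=46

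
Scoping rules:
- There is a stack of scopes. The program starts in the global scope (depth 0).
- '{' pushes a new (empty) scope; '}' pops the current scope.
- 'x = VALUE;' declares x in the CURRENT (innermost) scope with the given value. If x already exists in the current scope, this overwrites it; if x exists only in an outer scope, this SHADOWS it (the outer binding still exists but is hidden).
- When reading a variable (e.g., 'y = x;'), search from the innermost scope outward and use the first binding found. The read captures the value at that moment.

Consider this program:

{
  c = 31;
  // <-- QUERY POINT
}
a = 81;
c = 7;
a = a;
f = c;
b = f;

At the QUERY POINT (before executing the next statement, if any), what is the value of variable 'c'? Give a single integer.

Answer: 31

Derivation:
Step 1: enter scope (depth=1)
Step 2: declare c=31 at depth 1
Visible at query point: c=31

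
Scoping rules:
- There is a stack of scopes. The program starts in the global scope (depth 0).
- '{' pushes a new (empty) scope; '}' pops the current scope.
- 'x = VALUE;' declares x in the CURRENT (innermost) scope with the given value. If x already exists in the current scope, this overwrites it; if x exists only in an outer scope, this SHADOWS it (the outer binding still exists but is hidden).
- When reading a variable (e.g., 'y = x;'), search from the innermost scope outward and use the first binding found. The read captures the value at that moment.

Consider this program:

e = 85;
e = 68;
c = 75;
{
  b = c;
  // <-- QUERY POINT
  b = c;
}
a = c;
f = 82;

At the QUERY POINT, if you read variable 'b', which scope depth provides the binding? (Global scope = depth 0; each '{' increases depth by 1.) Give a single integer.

Answer: 1

Derivation:
Step 1: declare e=85 at depth 0
Step 2: declare e=68 at depth 0
Step 3: declare c=75 at depth 0
Step 4: enter scope (depth=1)
Step 5: declare b=(read c)=75 at depth 1
Visible at query point: b=75 c=75 e=68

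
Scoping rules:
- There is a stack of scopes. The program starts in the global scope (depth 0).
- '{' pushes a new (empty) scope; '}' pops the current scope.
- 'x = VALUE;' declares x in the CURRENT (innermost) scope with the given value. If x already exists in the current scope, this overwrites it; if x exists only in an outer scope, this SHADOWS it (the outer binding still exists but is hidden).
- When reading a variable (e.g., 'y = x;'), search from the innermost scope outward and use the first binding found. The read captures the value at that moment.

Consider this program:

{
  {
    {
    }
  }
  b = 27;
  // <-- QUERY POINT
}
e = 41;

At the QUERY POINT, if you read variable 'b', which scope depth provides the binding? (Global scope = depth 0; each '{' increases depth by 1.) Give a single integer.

Step 1: enter scope (depth=1)
Step 2: enter scope (depth=2)
Step 3: enter scope (depth=3)
Step 4: exit scope (depth=2)
Step 5: exit scope (depth=1)
Step 6: declare b=27 at depth 1
Visible at query point: b=27

Answer: 1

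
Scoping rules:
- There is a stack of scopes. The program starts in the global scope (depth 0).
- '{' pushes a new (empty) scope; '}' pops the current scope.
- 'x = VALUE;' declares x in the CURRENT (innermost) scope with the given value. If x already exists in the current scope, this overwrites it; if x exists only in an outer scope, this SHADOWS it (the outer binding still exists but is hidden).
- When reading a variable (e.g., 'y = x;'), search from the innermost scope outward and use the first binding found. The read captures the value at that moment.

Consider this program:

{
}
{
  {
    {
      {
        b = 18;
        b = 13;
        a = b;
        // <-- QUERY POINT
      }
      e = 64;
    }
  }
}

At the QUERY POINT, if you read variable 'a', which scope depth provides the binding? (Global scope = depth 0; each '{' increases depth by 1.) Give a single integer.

Answer: 4

Derivation:
Step 1: enter scope (depth=1)
Step 2: exit scope (depth=0)
Step 3: enter scope (depth=1)
Step 4: enter scope (depth=2)
Step 5: enter scope (depth=3)
Step 6: enter scope (depth=4)
Step 7: declare b=18 at depth 4
Step 8: declare b=13 at depth 4
Step 9: declare a=(read b)=13 at depth 4
Visible at query point: a=13 b=13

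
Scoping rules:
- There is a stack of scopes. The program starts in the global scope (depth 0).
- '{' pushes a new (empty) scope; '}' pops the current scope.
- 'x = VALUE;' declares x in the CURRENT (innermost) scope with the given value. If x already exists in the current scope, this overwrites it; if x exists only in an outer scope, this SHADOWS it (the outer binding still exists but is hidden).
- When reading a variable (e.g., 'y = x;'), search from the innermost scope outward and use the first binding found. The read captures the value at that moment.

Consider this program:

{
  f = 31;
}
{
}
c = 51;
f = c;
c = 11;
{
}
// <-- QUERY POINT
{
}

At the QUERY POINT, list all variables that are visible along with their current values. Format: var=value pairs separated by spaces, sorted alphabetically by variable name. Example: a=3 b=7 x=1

Answer: c=11 f=51

Derivation:
Step 1: enter scope (depth=1)
Step 2: declare f=31 at depth 1
Step 3: exit scope (depth=0)
Step 4: enter scope (depth=1)
Step 5: exit scope (depth=0)
Step 6: declare c=51 at depth 0
Step 7: declare f=(read c)=51 at depth 0
Step 8: declare c=11 at depth 0
Step 9: enter scope (depth=1)
Step 10: exit scope (depth=0)
Visible at query point: c=11 f=51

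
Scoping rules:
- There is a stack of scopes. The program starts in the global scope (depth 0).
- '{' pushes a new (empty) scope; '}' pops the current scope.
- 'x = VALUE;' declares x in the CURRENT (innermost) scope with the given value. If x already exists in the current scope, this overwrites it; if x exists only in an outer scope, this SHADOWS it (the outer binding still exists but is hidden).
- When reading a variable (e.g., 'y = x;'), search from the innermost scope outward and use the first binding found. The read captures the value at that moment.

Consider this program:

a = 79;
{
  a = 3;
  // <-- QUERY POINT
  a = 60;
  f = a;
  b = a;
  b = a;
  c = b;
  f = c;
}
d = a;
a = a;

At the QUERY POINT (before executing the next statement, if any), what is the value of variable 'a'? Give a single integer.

Answer: 3

Derivation:
Step 1: declare a=79 at depth 0
Step 2: enter scope (depth=1)
Step 3: declare a=3 at depth 1
Visible at query point: a=3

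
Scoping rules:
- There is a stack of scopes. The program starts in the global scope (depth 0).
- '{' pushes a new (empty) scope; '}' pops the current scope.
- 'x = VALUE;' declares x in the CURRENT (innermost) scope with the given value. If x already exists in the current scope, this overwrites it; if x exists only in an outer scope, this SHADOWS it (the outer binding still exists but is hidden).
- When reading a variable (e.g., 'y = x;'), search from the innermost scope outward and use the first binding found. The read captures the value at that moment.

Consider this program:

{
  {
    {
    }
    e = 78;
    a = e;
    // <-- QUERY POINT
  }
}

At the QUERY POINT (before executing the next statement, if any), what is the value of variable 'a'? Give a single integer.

Answer: 78

Derivation:
Step 1: enter scope (depth=1)
Step 2: enter scope (depth=2)
Step 3: enter scope (depth=3)
Step 4: exit scope (depth=2)
Step 5: declare e=78 at depth 2
Step 6: declare a=(read e)=78 at depth 2
Visible at query point: a=78 e=78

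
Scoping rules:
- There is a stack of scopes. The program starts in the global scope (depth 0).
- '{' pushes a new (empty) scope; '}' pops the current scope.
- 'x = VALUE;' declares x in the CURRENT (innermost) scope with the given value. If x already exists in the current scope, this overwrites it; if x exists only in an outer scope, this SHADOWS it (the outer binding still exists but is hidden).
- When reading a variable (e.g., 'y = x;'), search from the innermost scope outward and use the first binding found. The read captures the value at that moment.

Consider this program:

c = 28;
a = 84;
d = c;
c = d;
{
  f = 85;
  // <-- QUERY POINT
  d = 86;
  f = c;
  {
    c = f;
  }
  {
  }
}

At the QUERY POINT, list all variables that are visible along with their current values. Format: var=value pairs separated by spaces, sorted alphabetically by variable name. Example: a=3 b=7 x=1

Answer: a=84 c=28 d=28 f=85

Derivation:
Step 1: declare c=28 at depth 0
Step 2: declare a=84 at depth 0
Step 3: declare d=(read c)=28 at depth 0
Step 4: declare c=(read d)=28 at depth 0
Step 5: enter scope (depth=1)
Step 6: declare f=85 at depth 1
Visible at query point: a=84 c=28 d=28 f=85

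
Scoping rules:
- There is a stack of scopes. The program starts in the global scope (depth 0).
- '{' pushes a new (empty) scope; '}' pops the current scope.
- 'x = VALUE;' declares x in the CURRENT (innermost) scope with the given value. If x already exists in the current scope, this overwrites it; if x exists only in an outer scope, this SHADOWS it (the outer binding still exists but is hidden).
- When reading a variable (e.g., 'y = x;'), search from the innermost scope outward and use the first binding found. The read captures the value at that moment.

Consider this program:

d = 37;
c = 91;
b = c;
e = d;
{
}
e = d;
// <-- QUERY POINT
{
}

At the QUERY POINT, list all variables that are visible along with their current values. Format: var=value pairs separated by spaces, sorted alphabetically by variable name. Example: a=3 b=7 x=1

Answer: b=91 c=91 d=37 e=37

Derivation:
Step 1: declare d=37 at depth 0
Step 2: declare c=91 at depth 0
Step 3: declare b=(read c)=91 at depth 0
Step 4: declare e=(read d)=37 at depth 0
Step 5: enter scope (depth=1)
Step 6: exit scope (depth=0)
Step 7: declare e=(read d)=37 at depth 0
Visible at query point: b=91 c=91 d=37 e=37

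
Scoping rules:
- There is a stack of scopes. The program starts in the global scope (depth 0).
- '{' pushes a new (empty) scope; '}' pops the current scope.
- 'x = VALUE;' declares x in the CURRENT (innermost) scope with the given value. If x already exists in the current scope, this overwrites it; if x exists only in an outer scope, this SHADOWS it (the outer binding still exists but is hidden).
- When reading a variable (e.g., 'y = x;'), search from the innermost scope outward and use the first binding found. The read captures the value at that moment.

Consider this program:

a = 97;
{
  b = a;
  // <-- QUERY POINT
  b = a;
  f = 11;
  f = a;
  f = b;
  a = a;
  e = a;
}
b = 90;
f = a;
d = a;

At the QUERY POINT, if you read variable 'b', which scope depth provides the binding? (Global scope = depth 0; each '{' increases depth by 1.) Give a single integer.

Step 1: declare a=97 at depth 0
Step 2: enter scope (depth=1)
Step 3: declare b=(read a)=97 at depth 1
Visible at query point: a=97 b=97

Answer: 1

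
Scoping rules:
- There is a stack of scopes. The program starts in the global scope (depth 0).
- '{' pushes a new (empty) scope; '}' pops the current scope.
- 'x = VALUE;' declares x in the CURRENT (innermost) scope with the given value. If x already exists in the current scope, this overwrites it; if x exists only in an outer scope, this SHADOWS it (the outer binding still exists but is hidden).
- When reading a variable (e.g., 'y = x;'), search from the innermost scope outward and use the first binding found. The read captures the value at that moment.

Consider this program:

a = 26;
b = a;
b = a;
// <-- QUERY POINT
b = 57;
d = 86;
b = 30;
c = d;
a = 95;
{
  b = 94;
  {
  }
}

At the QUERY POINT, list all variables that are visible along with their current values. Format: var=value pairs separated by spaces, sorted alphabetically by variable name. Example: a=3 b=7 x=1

Answer: a=26 b=26

Derivation:
Step 1: declare a=26 at depth 0
Step 2: declare b=(read a)=26 at depth 0
Step 3: declare b=(read a)=26 at depth 0
Visible at query point: a=26 b=26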